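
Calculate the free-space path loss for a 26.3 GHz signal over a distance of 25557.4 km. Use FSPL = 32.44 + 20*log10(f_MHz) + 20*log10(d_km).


f = 26.3 GHz = 26300.0000 MHz
d = 25557.4 km
FSPL = 32.44 + 20*log10(26300.0000) + 20*log10(25557.4)
FSPL = 32.44 + 88.3991 + 88.1503
FSPL = 208.9894 dB

208.9894 dB


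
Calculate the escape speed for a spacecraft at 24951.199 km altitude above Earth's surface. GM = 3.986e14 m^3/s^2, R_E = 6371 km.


r = 6371.0 + 24951.199 = 31322.1990 km = 3.1322199e+07 m
v_esc = sqrt(2*mu/r) = sqrt(2*3.986e14 / 3.1322199e+07)
v_esc = 5044.9576 m/s = 5.0450 km/s

5.0450 km/s


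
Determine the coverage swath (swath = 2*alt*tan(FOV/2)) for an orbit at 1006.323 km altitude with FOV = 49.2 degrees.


FOV = 49.2 deg = 0.858702 rad
swath = 2 * alt * tan(FOV/2) = 2 * 1006.323 * tan(0.429351)
swath = 2 * 1006.323 * 0.4578357
swath = 921.4613 km

921.4613 km


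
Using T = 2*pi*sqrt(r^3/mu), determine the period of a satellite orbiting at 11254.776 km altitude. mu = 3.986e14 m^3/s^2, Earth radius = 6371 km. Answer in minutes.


r = 17625.7760 km = 1.7625776e+07 m
T = 2*pi*sqrt(r^3/mu) = 2*pi*sqrt(5.4757642e+21 / 3.986e14)
T = 23288.0750 s = 388.1346 min

388.1346 minutes


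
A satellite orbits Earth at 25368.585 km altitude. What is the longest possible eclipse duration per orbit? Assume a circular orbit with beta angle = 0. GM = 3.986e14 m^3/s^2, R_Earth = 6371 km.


r = 31739.5850 km
T = 937.9114 min
Eclipse fraction = arcsin(R_E/r)/pi = arcsin(6371.0000/31739.5850)/pi
= arcsin(0.2007273)/pi = 0.0643305
Eclipse duration = 0.0643305 * 937.9114 = 60.3363 min

60.3363 minutes


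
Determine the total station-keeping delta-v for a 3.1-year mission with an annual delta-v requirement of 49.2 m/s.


dV = rate * years = 49.2 * 3.1
dV = 152.5200 m/s

152.5200 m/s


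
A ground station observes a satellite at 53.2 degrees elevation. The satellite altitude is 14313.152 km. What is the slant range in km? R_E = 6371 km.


h = 14313.152 km, el = 53.2 deg
d = -R_E*sin(el) + sqrt((R_E*sin(el))^2 + 2*R_E*h + h^2)
d = -6371.0000*sin(0.9285152) + sqrt((6371.0000*0.8007314)^2 + 2*6371.0000*14313.152 + 14313.152^2)
d = 15227.5688 km

15227.5688 km


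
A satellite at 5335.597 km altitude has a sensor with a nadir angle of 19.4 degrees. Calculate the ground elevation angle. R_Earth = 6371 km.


r = R_E + alt = 11706.5970 km
Law of sines in the satellite / Earth-center / ground-point triangle:
  sin(nadir)/R_E = sin(90 + el)/r  =>  cos(el) = (r/R_E)*sin(nadir)
cos(el) = (11706.5970 / 6371.0000) * sin(19.4 deg) = 0.6103401
el = arccos(0.6103401) = 52.3859 deg
(Earth-central angle = 90 - nadir - el = 18.2141 deg)

52.3859 degrees


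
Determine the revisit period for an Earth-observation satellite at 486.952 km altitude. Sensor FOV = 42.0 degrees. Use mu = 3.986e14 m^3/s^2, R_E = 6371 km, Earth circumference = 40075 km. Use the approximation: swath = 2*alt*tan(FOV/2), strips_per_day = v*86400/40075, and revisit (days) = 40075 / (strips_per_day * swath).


swath = 2*486.952*tan(0.3665191) = 373.8467 km
v = sqrt(mu/r) = 7623.7988 m/s = 7.6238 km/s
strips/day = v*86400/40075 = 7.6238*86400/40075 = 16.4366
coverage/day = strips * swath = 16.4366 * 373.8467 = 6144.7641 km
revisit = 40075 / 6144.7641 = 6.5218 days

6.5218 days


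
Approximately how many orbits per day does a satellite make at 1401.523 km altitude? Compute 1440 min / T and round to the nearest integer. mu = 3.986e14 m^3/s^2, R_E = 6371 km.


r = 7.772523e+06 m
T = 2*pi*sqrt(r^3/mu) = 6819.5269 s = 113.6588 min
revs/day = 1440 / 113.6588 = 12.6695
Rounded: 13 revolutions per day

13 revolutions per day


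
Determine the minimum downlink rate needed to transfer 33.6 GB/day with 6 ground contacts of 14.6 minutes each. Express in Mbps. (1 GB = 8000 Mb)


total contact time = 6 * 14.6 * 60 = 5256.0000 s
data = 33.6 GB = 268800.0000 Mb
rate = 268800.0000 / 5256.0000 = 51.1416 Mbps

51.1416 Mbps


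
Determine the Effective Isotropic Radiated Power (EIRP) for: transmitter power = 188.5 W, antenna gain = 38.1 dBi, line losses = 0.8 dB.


Pt = 188.5 W = 22.7531 dBW
EIRP = Pt_dBW + Gt - losses = 22.7531 + 38.1 - 0.8 = 60.0531 dBW

60.0531 dBW


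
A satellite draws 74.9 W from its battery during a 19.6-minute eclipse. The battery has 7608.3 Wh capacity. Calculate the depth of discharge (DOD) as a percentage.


E_used = P * t / 60 = 74.9 * 19.6 / 60 = 24.4673 Wh
DOD = E_used / E_total * 100 = 24.4673 / 7608.3 * 100
DOD = 0.3215874 %

0.3216 %


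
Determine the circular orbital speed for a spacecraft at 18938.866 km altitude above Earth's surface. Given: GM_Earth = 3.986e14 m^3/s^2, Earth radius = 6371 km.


r = R_E + alt = 6371.0 + 18938.866 = 25309.8660 km = 2.5309866e+07 m
v = sqrt(mu/r) = sqrt(3.986e14 / 2.5309866e+07) = 3968.4757 m/s = 3.9685 km/s

3.9685 km/s


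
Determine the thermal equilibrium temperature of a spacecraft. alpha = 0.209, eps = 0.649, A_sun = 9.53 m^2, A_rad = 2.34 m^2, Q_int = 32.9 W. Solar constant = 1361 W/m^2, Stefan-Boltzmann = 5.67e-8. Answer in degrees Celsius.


Numerator = alpha*S*A_sun + Q_int = 0.209*1361*9.53 + 32.9 = 2743.6990 W
Denominator = eps*sigma*A_rad = 0.649*5.67e-8*2.34 = 8.6108022e-08 W/K^4
T^4 = 3.1863454e+10 K^4
T = 422.4966 K = 149.3466 C

149.3466 degrees Celsius


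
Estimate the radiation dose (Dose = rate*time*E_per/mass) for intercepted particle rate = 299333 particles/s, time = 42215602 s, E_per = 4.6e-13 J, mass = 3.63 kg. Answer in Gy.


Total energy deposited = rate * time * E_per
  = 299333 * 42215602 * 4.6e-13 = 5.8128 J
Dose = E_total / mass = 5.8128 / 3.63
Dose = 1.6013 Gy

1.6013 Gy


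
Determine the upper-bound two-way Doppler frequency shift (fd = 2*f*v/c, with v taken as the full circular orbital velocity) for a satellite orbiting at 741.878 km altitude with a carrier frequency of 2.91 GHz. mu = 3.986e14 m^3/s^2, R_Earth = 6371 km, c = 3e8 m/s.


r = 7.112878e+06 m
v = sqrt(mu/r) = 7485.9335 m/s (worst-case radial velocity)
f = 2.91 GHz = 2.91e+09 Hz
fd = 2*f*v/c = 2*2.91e+09*7485.9335/3.0e+08
fd = 145227.1107 Hz

145227.1107 Hz


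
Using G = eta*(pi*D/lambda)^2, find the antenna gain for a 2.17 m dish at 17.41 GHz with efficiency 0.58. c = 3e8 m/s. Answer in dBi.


lambda = c/f = 3e8 / 1.741e+10 = 0.01723148 m
G = eta*(pi*D/lambda)^2 = 0.58*(pi*2.17/0.01723148)^2
G = 90782.5211 (linear)
G = 10*log10(90782.5211) = 49.5800 dBi

49.5800 dBi


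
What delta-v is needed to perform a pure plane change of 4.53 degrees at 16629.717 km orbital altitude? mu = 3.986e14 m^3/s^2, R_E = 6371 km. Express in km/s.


r = 23000.7170 km = 2.3000717e+07 m
V = sqrt(mu/r) = 4162.9190 m/s
di = 4.53 deg = 0.07906342 rad
dV = 2*V*sin(di/2) = 2*4162.9190*sin(0.03953171)
dV = 329.0489 m/s = 0.3290489 km/s

0.3290 km/s


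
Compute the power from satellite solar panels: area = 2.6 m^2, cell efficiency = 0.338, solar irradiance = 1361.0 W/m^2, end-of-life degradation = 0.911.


P = area * eta * S * degradation
P = 2.6 * 0.338 * 1361.0 * 0.911
P = 1089.5986 W

1089.5986 W


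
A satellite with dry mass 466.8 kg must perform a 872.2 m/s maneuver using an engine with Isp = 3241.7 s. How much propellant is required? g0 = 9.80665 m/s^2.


ve = Isp * g0 = 3241.7 * 9.80665 = 31790.217305 m/s
mass ratio = exp(dv/ve) = exp(872.2/31790.217305) = 1.02781595
m_prop = m_dry * (mr - 1) = 466.8 * (1.02781595 - 1)
m_prop = 12.9845 kg

12.9845 kg


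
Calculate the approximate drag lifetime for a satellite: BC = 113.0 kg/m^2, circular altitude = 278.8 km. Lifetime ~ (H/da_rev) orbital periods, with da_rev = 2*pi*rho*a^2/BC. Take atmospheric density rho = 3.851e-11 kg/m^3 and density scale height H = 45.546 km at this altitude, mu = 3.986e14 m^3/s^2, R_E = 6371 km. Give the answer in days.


a = R_E + alt = 6649.8000 km = 6.6498e+06 m
da_rev = 2*pi*rho*a^2/BC = 2*pi*3.851e-11*(6.6498e+06)^2/113.0 = 94.687382 m per revolution
N = H/da_rev = 45546.0000 m / 94.687382 m = 481.0145 revolutions
P = 2*pi*sqrt(a^3/mu) = 5396.6481 s
lifetime = N*P = 481.0145 * 5396.6481 = 2.5958657e+06 s = 30.0447 days

30.0447 days


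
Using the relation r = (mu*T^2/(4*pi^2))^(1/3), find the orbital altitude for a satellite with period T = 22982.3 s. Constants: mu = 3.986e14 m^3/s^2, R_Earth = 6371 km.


T = 22982.3 s
r = (mu*T^2/(4*pi^2))^(1/3) = (3.986e14 * 22982.3^2 / (4*pi^2))^(1/3)
r = 1.7471151e+07 m = 17471.1508 km
alt = r - R_E = 17471.1508 - 6371 = 11100.1508 km

11100.1508 km


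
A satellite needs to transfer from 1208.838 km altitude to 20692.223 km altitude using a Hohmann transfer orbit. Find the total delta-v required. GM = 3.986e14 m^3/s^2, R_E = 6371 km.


r1 = 7579.8380 km = 7.579838e+06 m
r2 = 27063.2230 km = 2.7063223e+07 m
dv1 = sqrt(mu/r1)*(sqrt(2*r2/(r1+r2)) - 1) = 1812.6408 m/s
dv2 = sqrt(mu/r2)*(1 - sqrt(2*r1/(r1+r2))) = 1299.0442 m/s
total dv = |dv1| + |dv2| = 1812.6408 + 1299.0442 = 3111.6850 m/s = 3.1117 km/s

3.1117 km/s


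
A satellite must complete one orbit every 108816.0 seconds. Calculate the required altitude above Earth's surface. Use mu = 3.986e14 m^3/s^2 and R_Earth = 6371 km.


T = 108816.0 s
r = (mu*T^2/(4*pi^2))^(1/3) = (3.986e14 * 108816.0^2 / (4*pi^2))^(1/3)
r = 4.9263019e+07 m = 49263.0191 km
alt = r - R_E = 49263.0191 - 6371 = 42892.0191 km

42892.0191 km


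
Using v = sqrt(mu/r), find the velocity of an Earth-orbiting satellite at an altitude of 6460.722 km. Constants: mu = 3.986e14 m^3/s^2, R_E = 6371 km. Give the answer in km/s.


r = R_E + alt = 6371.0 + 6460.722 = 12831.7220 km = 1.2831722e+07 m
v = sqrt(mu/r) = sqrt(3.986e14 / 1.2831722e+07) = 5573.4765 m/s = 5.5735 km/s

5.5735 km/s


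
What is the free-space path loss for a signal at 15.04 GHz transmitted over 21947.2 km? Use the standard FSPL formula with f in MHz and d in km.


f = 15.04 GHz = 15040.0000 MHz
d = 21947.2 km
FSPL = 32.44 + 20*log10(15040.0000) + 20*log10(21947.2)
FSPL = 32.44 + 83.5450 + 86.8276
FSPL = 202.8125 dB

202.8125 dB


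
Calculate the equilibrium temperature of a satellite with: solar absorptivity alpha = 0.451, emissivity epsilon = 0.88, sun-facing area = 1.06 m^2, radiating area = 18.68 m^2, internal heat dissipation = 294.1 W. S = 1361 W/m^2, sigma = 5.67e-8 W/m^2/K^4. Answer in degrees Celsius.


Numerator = alpha*S*A_sun + Q_int = 0.451*1361*1.06 + 294.1 = 944.7397 W
Denominator = eps*sigma*A_rad = 0.88*5.67e-8*18.68 = 9.3205728e-07 W/K^4
T^4 = 1.0136069e+09 K^4
T = 178.4298 K = -94.7202 C

-94.7202 degrees Celsius


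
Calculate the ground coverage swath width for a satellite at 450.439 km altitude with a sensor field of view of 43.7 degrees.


FOV = 43.7 deg = 0.7627089 rad
swath = 2 * alt * tan(FOV/2) = 2 * 450.439 * tan(0.3813544)
swath = 2 * 450.439 * 0.4009841
swath = 361.2377 km

361.2377 km


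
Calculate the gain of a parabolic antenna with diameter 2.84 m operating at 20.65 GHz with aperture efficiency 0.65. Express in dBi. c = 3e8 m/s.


lambda = c/f = 3e8 / 2.065e+10 = 0.01452785 m
G = eta*(pi*D/lambda)^2 = 0.65*(pi*2.84/0.01452785)^2
G = 245158.7423 (linear)
G = 10*log10(245158.7423) = 53.8945 dBi

53.8945 dBi


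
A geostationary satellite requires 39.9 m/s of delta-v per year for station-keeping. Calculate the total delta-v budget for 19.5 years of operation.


dV = rate * years = 39.9 * 19.5
dV = 778.0500 m/s

778.0500 m/s


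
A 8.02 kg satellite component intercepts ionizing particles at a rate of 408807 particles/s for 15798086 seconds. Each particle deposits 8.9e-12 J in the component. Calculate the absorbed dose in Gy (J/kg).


Total energy deposited = rate * time * E_per
  = 408807 * 15798086 * 8.9e-12 = 57.4795 J
Dose = E_total / mass = 57.4795 / 8.02
Dose = 7.1670 Gy

7.1670 Gy


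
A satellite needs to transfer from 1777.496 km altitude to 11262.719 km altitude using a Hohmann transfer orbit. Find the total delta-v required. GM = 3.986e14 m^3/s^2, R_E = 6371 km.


r1 = 8148.4960 km = 8.148496e+06 m
r2 = 17633.7190 km = 1.7633719e+07 m
dv1 = sqrt(mu/r1)*(sqrt(2*r2/(r1+r2)) - 1) = 1185.9960 m/s
dv2 = sqrt(mu/r2)*(1 - sqrt(2*r1/(r1+r2))) = 974.4237 m/s
total dv = |dv1| + |dv2| = 1185.9960 + 974.4237 = 2160.4197 m/s = 2.1604 km/s

2.1604 km/s


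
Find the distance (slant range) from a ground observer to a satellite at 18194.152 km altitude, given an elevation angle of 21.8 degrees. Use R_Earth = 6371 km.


h = 18194.152 km, el = 21.8 deg
d = -R_E*sin(el) + sqrt((R_E*sin(el))^2 + 2*R_E*h + h^2)
d = -6371.0000*sin(0.3804818) + sqrt((6371.0000*0.3713678)^2 + 2*6371.0000*18194.152 + 18194.152^2)
d = 21476.3085 km

21476.3085 km


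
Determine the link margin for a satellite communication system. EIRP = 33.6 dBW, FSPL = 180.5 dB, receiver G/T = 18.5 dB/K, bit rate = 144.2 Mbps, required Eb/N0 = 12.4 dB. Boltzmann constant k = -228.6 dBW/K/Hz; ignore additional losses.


C/N0 = EIRP - FSPL + G/T - k = 33.6 - 180.5 + 18.5 - (-228.6)
C/N0 = 100.2000 dB-Hz
R_b = 144.2 Mbps = 1.442e+08 bps -> 10*log10(R_b) = 81.5897 dB-Hz
Eb/N0 = C/N0 - 10*log10(R_b) = 100.2000 - 81.5897 = 18.6103 dB
Margin = Eb/N0 - Eb/N0_req = 18.6103 - 12.4 = 6.2103 dB (link closes)

6.2103 dB


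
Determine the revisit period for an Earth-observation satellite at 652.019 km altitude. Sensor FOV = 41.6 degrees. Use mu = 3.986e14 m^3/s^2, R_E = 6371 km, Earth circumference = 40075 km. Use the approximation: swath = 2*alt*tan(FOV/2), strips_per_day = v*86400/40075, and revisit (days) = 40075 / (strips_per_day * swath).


swath = 2*652.019*tan(0.3630285) = 495.3576 km
v = sqrt(mu/r) = 7533.6723 m/s = 7.5337 km/s
strips/day = v*86400/40075 = 7.5337*86400/40075 = 16.2423
coverage/day = strips * swath = 16.2423 * 495.3576 = 8045.7353 km
revisit = 40075 / 8045.7353 = 4.9809 days

4.9809 days


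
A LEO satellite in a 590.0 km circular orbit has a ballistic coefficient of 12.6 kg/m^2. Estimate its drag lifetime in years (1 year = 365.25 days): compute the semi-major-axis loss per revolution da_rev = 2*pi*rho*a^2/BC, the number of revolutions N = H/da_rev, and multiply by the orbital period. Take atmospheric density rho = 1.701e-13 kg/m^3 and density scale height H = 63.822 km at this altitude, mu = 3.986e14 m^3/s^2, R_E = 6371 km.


a = R_E + alt = 6961.0000 km = 6.961e+06 m
da_rev = 2*pi*rho*a^2/BC = 2*pi*1.701e-13*(6.961e+06)^2/12.6 = 4.110143 m per revolution
N = H/da_rev = 63822.0000 m / 4.110143 m = 15527.9279 revolutions
P = 2*pi*sqrt(a^3/mu) = 5779.8780 s
lifetime = N*P = 15527.9279 * 5779.8780 = 8.9749529e+07 s = 1038.7677 days
years = 1038.7677 / 365.25 = 2.8440 years

2.8440 years


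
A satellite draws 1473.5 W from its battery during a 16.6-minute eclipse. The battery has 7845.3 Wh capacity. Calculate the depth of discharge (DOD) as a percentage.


E_used = P * t / 60 = 1473.5 * 16.6 / 60 = 407.6683 Wh
DOD = E_used / E_total * 100 = 407.6683 / 7845.3 * 100
DOD = 5.1963 %

5.1963 %


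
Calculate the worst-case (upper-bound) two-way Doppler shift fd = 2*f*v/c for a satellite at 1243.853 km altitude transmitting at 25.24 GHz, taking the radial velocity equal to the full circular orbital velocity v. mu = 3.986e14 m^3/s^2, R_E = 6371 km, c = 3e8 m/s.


r = 7.614853e+06 m
v = sqrt(mu/r) = 7234.9892 m/s (worst-case radial velocity)
f = 25.24 GHz = 2.524e+10 Hz
fd = 2*f*v/c = 2*2.524e+10*7234.9892/3.0e+08
fd = 1.2174075e+06 Hz

1.2174e+06 Hz


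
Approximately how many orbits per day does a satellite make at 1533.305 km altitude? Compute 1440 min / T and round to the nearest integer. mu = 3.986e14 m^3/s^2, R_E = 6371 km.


r = 7.904305e+06 m
T = 2*pi*sqrt(r^3/mu) = 6993.6961 s = 116.5616 min
revs/day = 1440 / 116.5616 = 12.3540
Rounded: 12 revolutions per day

12 revolutions per day


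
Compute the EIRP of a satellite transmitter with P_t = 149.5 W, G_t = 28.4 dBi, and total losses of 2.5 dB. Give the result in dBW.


Pt = 149.5 W = 21.7464 dBW
EIRP = Pt_dBW + Gt - losses = 21.7464 + 28.4 - 2.5 = 47.6464 dBW

47.6464 dBW


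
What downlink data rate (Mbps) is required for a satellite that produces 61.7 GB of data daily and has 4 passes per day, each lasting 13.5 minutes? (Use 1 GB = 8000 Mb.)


total contact time = 4 * 13.5 * 60 = 3240.0000 s
data = 61.7 GB = 493600.0000 Mb
rate = 493600.0000 / 3240.0000 = 152.3457 Mbps

152.3457 Mbps


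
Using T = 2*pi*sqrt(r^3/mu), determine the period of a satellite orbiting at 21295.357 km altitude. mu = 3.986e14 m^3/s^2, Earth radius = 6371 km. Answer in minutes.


r = 27666.3570 km = 2.7666357e+07 m
T = 2*pi*sqrt(r^3/mu) = 2*pi*sqrt(2.1176585e+22 / 3.986e14)
T = 45797.2274 s = 763.2871 min

763.2871 minutes


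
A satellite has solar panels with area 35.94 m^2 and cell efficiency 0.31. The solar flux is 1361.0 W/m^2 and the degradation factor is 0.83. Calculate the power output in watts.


P = area * eta * S * degradation
P = 35.94 * 0.31 * 1361.0 * 0.83
P = 12585.6597 W

12585.6597 W


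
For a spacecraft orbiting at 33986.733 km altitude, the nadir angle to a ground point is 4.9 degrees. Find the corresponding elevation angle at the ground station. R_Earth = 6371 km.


r = R_E + alt = 40357.7330 km
Law of sines in the satellite / Earth-center / ground-point triangle:
  sin(nadir)/R_E = sin(90 + el)/r  =>  cos(el) = (r/R_E)*sin(nadir)
cos(el) = (40357.7330 / 6371.0000) * sin(4.9 deg) = 0.541082
el = arccos(0.541082) = 57.2427 deg
(Earth-central angle = 90 - nadir - el = 27.8573 deg)

57.2427 degrees


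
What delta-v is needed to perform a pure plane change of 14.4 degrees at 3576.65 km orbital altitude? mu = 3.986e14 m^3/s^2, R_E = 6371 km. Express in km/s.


r = 9947.6500 km = 9.94765e+06 m
V = sqrt(mu/r) = 6330.0683 m/s
di = 14.4 deg = 0.2513274 rad
dV = 2*V*sin(di/2) = 2*6330.0683*sin(0.1256637)
dV = 1586.7359 m/s = 1.5867 km/s

1.5867 km/s


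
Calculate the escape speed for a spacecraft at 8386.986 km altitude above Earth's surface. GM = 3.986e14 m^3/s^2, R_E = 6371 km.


r = 6371.0 + 8386.986 = 14757.9860 km = 1.4757986e+07 m
v_esc = sqrt(2*mu/r) = sqrt(2*3.986e14 / 1.4757986e+07)
v_esc = 7349.7082 m/s = 7.3497 km/s

7.3497 km/s


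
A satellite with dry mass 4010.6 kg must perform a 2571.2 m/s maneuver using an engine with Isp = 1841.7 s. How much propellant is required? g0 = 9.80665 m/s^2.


ve = Isp * g0 = 1841.7 * 9.80665 = 18060.907305 m/s
mass ratio = exp(dv/ve) = exp(2571.2/18060.907305) = 1.15299479
m_prop = m_dry * (mr - 1) = 4010.6 * (1.15299479 - 1)
m_prop = 613.6009 kg

613.6009 kg


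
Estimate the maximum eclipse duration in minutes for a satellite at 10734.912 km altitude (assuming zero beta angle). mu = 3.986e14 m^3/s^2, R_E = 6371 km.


r = 17105.9120 km
T = 371.0901 min
Eclipse fraction = arcsin(R_E/r)/pi = arcsin(6371.0000/17105.9120)/pi
= arcsin(0.3724443)/pi = 0.1214802
Eclipse duration = 0.1214802 * 371.0901 = 45.0801 min

45.0801 minutes


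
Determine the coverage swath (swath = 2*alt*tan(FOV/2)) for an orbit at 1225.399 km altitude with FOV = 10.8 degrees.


FOV = 10.8 deg = 0.1884956 rad
swath = 2 * alt * tan(FOV/2) = 2 * 1225.399 * tan(0.09424778)
swath = 2 * 1225.399 * 0.09452783
swath = 231.6686 km

231.6686 km


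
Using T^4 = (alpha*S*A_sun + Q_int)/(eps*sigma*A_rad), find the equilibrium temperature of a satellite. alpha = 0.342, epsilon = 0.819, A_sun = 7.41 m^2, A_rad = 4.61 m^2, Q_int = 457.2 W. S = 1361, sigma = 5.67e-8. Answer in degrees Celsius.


Numerator = alpha*S*A_sun + Q_int = 0.342*1361*7.41 + 457.2 = 3906.2734 W
Denominator = eps*sigma*A_rad = 0.819*5.67e-8*4.61 = 2.1407595e-07 W/K^4
T^4 = 1.8247138e+10 K^4
T = 367.5350 K = 94.3850 C

94.3850 degrees Celsius


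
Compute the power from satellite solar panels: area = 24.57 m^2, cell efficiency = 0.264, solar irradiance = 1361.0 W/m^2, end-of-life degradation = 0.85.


P = area * eta * S * degradation
P = 24.57 * 0.264 * 1361.0 * 0.85
P = 7503.8844 W

7503.8844 W


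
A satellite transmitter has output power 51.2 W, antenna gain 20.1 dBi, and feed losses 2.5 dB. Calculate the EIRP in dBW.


Pt = 51.2 W = 17.0927 dBW
EIRP = Pt_dBW + Gt - losses = 17.0927 + 20.1 - 2.5 = 34.6927 dBW

34.6927 dBW


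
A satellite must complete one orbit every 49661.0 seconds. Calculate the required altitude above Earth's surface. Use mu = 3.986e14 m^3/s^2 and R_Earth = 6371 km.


T = 49661.0 s
r = (mu*T^2/(4*pi^2))^(1/3) = (3.986e14 * 49661.0^2 / (4*pi^2))^(1/3)
r = 2.9201343e+07 m = 29201.3430 km
alt = r - R_E = 29201.3430 - 6371 = 22830.3430 km

22830.3430 km


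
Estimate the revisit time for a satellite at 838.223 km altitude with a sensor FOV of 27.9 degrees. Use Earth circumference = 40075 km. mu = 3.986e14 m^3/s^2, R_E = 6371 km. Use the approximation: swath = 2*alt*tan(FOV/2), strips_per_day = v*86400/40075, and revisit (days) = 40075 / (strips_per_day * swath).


swath = 2*838.223*tan(0.2434734) = 416.4314 km
v = sqrt(mu/r) = 7435.7438 m/s = 7.4357 km/s
strips/day = v*86400/40075 = 7.4357*86400/40075 = 16.0311
coverage/day = strips * swath = 16.0311 * 416.4314 = 6675.8727 km
revisit = 40075 / 6675.8727 = 6.0030 days

6.0030 days


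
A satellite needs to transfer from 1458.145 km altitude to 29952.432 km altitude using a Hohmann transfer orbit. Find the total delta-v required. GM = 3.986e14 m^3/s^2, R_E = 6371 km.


r1 = 7829.1450 km = 7.829145e+06 m
r2 = 36323.4320 km = 3.6323432e+07 m
dv1 = sqrt(mu/r1)*(sqrt(2*r2/(r1+r2)) - 1) = 2017.2577 m/s
dv2 = sqrt(mu/r2)*(1 - sqrt(2*r1/(r1+r2))) = 1339.9097 m/s
total dv = |dv1| + |dv2| = 2017.2577 + 1339.9097 = 3357.1674 m/s = 3.3572 km/s

3.3572 km/s


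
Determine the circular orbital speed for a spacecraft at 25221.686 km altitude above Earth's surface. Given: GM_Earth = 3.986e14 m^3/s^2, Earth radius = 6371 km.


r = R_E + alt = 6371.0 + 25221.686 = 31592.6860 km = 3.1592686e+07 m
v = sqrt(mu/r) = sqrt(3.986e14 / 3.1592686e+07) = 3552.0197 m/s = 3.5520 km/s

3.5520 km/s


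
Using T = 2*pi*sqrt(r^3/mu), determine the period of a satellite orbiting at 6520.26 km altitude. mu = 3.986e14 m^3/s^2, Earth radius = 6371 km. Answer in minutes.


r = 12891.2600 km = 1.289126e+07 m
T = 2*pi*sqrt(r^3/mu) = 2*pi*sqrt(2.1423287e+21 / 3.986e14)
T = 14566.4685 s = 242.7745 min

242.7745 minutes


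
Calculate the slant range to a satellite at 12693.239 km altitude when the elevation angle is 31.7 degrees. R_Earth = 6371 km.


h = 12693.239 km, el = 31.7 deg
d = -R_E*sin(el) + sqrt((R_E*sin(el))^2 + 2*R_E*h + h^2)
d = -6371.0000*sin(0.5532694) + sqrt((6371.0000*0.5254717)^2 + 2*6371.0000*12693.239 + 12693.239^2)
d = 14929.6159 km

14929.6159 km


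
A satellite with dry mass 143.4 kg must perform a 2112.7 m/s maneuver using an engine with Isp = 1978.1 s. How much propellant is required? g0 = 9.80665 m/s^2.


ve = Isp * g0 = 1978.1 * 9.80665 = 19398.534365 m/s
mass ratio = exp(dv/ve) = exp(2112.7/19398.534365) = 1.11506231
m_prop = m_dry * (mr - 1) = 143.4 * (1.11506231 - 1)
m_prop = 16.4999 kg

16.4999 kg


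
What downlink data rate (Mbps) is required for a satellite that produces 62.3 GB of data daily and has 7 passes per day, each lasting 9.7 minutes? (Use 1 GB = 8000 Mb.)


total contact time = 7 * 9.7 * 60 = 4074.0000 s
data = 62.3 GB = 498400.0000 Mb
rate = 498400.0000 / 4074.0000 = 122.3368 Mbps

122.3368 Mbps


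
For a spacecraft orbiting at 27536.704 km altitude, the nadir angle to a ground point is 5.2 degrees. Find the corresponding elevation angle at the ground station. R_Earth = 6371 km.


r = R_E + alt = 33907.7040 km
Law of sines in the satellite / Earth-center / ground-point triangle:
  sin(nadir)/R_E = sin(90 + el)/r  =>  cos(el) = (r/R_E)*sin(nadir)
cos(el) = (33907.7040 / 6371.0000) * sin(5.2 deg) = 0.4823643
el = arccos(0.4823643) = 61.1601 deg
(Earth-central angle = 90 - nadir - el = 23.6399 deg)

61.1601 degrees


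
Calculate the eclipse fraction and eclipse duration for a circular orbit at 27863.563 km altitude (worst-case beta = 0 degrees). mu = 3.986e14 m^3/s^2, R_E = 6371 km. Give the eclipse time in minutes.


r = 34234.5630 km
T = 1050.6478 min
Eclipse fraction = arcsin(R_E/r)/pi = arcsin(6371.0000/34234.5630)/pi
= arcsin(0.1860985)/pi = 0.05958435
Eclipse duration = 0.05958435 * 1050.6478 = 62.6022 min

62.6022 minutes


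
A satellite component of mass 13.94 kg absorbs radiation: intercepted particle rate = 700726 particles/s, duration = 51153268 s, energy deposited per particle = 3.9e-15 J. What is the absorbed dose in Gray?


Total energy deposited = rate * time * E_per
  = 700726 * 51153268 * 3.9e-15 = 0.1397933 J
Dose = E_total / mass = 0.1397933 / 13.94
Dose = 0.01002821 Gy

0.0100 Gy


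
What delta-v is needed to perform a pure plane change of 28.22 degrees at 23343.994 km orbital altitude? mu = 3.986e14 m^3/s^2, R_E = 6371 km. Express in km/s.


r = 29714.9940 km = 2.9714994e+07 m
V = sqrt(mu/r) = 3662.5269 m/s
di = 28.22 deg = 0.4925319 rad
dV = 2*V*sin(di/2) = 2*3662.5269*sin(0.246266)
dV = 1785.7330 m/s = 1.7857 km/s

1.7857 km/s


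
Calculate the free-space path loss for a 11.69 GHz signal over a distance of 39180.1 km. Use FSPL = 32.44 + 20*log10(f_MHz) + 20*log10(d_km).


f = 11.69 GHz = 11690.0000 MHz
d = 39180.1 km
FSPL = 32.44 + 20*log10(11690.0000) + 20*log10(39180.1)
FSPL = 32.44 + 81.3563 + 91.8613
FSPL = 205.6576 dB

205.6576 dB


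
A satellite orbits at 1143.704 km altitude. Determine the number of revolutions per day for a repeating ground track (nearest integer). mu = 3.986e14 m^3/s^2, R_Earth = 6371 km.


r = 7.514704e+06 m
T = 2*pi*sqrt(r^3/mu) = 6483.0450 s = 108.0508 min
revs/day = 1440 / 108.0508 = 13.3271
Rounded: 13 revolutions per day

13 revolutions per day


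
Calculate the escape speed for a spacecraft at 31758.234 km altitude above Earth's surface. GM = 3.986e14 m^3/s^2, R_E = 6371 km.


r = 6371.0 + 31758.234 = 38129.2340 km = 3.8129234e+07 m
v_esc = sqrt(2*mu/r) = sqrt(2*3.986e14 / 3.8129234e+07)
v_esc = 4572.5094 m/s = 4.5725 km/s

4.5725 km/s


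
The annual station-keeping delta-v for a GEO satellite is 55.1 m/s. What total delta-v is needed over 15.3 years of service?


dV = rate * years = 55.1 * 15.3
dV = 843.0300 m/s

843.0300 m/s


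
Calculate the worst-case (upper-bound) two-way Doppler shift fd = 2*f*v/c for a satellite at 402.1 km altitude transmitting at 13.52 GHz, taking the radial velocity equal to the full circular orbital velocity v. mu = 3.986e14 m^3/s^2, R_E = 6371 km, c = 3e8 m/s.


r = 6.7731e+06 m
v = sqrt(mu/r) = 7671.4049 m/s (worst-case radial velocity)
f = 13.52 GHz = 1.352e+10 Hz
fd = 2*f*v/c = 2*1.352e+10*7671.4049/3.0e+08
fd = 691449.2914 Hz

691449.2914 Hz


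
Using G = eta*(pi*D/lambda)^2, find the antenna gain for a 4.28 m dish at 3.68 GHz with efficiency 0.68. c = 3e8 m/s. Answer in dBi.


lambda = c/f = 3e8 / 3.68e+09 = 0.08152174 m
G = eta*(pi*D/lambda)^2 = 0.68*(pi*4.28/0.08152174)^2
G = 18499.0456 (linear)
G = 10*log10(18499.0456) = 42.6715 dBi

42.6715 dBi


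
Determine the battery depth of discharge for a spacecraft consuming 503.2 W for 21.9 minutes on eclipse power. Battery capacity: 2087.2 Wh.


E_used = P * t / 60 = 503.2 * 21.9 / 60 = 183.6680 Wh
DOD = E_used / E_total * 100 = 183.6680 / 2087.2 * 100
DOD = 8.7997 %

8.7997 %


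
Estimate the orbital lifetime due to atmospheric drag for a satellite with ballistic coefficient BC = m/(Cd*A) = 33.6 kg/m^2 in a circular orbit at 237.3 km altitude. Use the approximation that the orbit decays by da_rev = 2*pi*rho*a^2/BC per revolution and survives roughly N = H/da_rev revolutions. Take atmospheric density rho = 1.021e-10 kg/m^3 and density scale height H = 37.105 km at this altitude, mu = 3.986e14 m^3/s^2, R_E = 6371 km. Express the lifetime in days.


a = R_E + alt = 6608.3000 km = 6.6083e+06 m
da_rev = 2*pi*rho*a^2/BC = 2*pi*1.021e-10*(6.6083e+06)^2/33.6 = 833.769174 m per revolution
N = H/da_rev = 37105.0000 m / 833.769174 m = 44.5027 revolutions
P = 2*pi*sqrt(a^3/mu) = 5346.2079 s
lifetime = N*P = 44.5027 * 5346.2079 = 237920.8204 s = 2.7537 days

2.7537 days


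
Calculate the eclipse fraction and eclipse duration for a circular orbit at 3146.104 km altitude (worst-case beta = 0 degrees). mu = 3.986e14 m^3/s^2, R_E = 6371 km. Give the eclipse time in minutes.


r = 9517.1040 km
T = 153.9987 min
Eclipse fraction = arcsin(R_E/r)/pi = arcsin(6371.0000/9517.1040)/pi
= arcsin(0.6694263)/pi = 0.23346
Eclipse duration = 0.23346 * 153.9987 = 35.9526 min

35.9526 minutes


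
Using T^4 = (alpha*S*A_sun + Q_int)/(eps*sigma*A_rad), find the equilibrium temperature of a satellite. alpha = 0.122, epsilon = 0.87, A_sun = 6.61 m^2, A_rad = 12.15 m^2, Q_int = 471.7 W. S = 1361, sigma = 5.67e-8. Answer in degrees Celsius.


Numerator = alpha*S*A_sun + Q_int = 0.122*1361*6.61 + 471.7 = 1569.2376 W
Denominator = eps*sigma*A_rad = 0.87*5.67e-8*12.15 = 5.9934735e-07 W/K^4
T^4 = 2.618244e+09 K^4
T = 226.2052 K = -46.9448 C

-46.9448 degrees Celsius


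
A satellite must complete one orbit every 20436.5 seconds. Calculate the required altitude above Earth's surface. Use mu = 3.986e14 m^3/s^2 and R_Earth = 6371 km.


T = 20436.5 s
r = (mu*T^2/(4*pi^2))^(1/3) = (3.986e14 * 20436.5^2 / (4*pi^2))^(1/3)
r = 1.6155864e+07 m = 16155.8644 km
alt = r - R_E = 16155.8644 - 6371 = 9784.8644 km

9784.8644 km


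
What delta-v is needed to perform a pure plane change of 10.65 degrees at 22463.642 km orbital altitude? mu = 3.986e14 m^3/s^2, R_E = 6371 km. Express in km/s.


r = 28834.6420 km = 2.8834642e+07 m
V = sqrt(mu/r) = 3718.0169 m/s
di = 10.65 deg = 0.1858776 rad
dV = 2*V*sin(di/2) = 2*3718.0169*sin(0.09293878)
dV = 690.1015 m/s = 0.6901015 km/s

0.6901 km/s


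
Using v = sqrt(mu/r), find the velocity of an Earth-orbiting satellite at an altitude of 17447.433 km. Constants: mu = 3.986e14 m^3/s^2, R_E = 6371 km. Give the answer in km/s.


r = R_E + alt = 6371.0 + 17447.433 = 23818.4330 km = 2.3818433e+07 m
v = sqrt(mu/r) = sqrt(3.986e14 / 2.3818433e+07) = 4090.8359 m/s = 4.0908 km/s

4.0908 km/s


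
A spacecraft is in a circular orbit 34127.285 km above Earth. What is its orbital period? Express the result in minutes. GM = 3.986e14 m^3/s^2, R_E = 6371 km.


r = 40498.2850 km = 4.0498285e+07 m
T = 2*pi*sqrt(r^3/mu) = 2*pi*sqrt(6.6421686e+22 / 3.986e14)
T = 81108.4626 s = 1351.8077 min

1351.8077 minutes


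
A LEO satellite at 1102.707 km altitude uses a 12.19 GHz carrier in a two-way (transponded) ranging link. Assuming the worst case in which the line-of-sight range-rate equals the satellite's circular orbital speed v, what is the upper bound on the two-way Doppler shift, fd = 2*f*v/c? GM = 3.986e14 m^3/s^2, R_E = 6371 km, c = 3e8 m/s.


r = 7.473707e+06 m
v = sqrt(mu/r) = 7302.9884 m/s (worst-case radial velocity)
f = 12.19 GHz = 1.219e+10 Hz
fd = 2*f*v/c = 2*1.219e+10*7302.9884/3.0e+08
fd = 593489.5274 Hz

593489.5274 Hz


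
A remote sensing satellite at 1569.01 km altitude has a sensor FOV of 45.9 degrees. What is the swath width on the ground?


FOV = 45.9 deg = 0.8011061 rad
swath = 2 * alt * tan(FOV/2) = 2 * 1569.01 * tan(0.4005531)
swath = 2 * 1569.01 * 0.4234453
swath = 1328.7798 km

1328.7798 km


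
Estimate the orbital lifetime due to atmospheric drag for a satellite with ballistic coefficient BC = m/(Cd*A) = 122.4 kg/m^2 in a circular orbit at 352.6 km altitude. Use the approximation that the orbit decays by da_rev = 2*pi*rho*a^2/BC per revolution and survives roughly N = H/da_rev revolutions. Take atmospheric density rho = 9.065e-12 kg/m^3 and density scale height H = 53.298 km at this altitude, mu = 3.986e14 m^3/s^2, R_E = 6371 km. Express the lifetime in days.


a = R_E + alt = 6723.6000 km = 6.7236e+06 m
da_rev = 2*pi*rho*a^2/BC = 2*pi*9.065e-12*(6.7236e+06)^2/122.4 = 21.036331 m per revolution
N = H/da_rev = 53298.0000 m / 21.036331 m = 2533.6167 revolutions
P = 2*pi*sqrt(a^3/mu) = 5486.7355 s
lifetime = N*P = 2533.6167 * 5486.7355 = 1.3901285e+07 s = 160.8945 days

160.8945 days


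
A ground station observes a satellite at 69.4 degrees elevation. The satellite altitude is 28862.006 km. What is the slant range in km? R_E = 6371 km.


h = 28862.006 km, el = 69.4 deg
d = -R_E*sin(el) + sqrt((R_E*sin(el))^2 + 2*R_E*h + h^2)
d = -6371.0000*sin(1.2113) + sqrt((6371.0000*0.9360595)^2 + 2*6371.0000*28862.006 + 28862.006^2)
d = 29197.9917 km

29197.9917 km


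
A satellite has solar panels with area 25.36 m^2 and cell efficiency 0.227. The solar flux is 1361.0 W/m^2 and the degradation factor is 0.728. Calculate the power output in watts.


P = area * eta * S * degradation
P = 25.36 * 0.227 * 1361.0 * 0.728
P = 5703.8042 W

5703.8042 W


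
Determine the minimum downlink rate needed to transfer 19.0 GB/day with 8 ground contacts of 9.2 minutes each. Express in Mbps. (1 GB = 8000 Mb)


total contact time = 8 * 9.2 * 60 = 4416.0000 s
data = 19.0 GB = 152000.0000 Mb
rate = 152000.0000 / 4416.0000 = 34.4203 Mbps

34.4203 Mbps


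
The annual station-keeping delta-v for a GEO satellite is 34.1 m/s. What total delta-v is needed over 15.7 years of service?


dV = rate * years = 34.1 * 15.7
dV = 535.3700 m/s

535.3700 m/s


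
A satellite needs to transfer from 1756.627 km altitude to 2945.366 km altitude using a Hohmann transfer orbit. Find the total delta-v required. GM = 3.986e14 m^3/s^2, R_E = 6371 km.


r1 = 8127.6270 km = 8.127627e+06 m
r2 = 9316.3660 km = 9.316366e+06 m
dv1 = sqrt(mu/r1)*(sqrt(2*r2/(r1+r2)) - 1) = 234.6825 m/s
dv2 = sqrt(mu/r2)*(1 - sqrt(2*r1/(r1+r2))) = 226.8044 m/s
total dv = |dv1| + |dv2| = 234.6825 + 226.8044 = 461.4869 m/s = 0.4614869 km/s

0.4615 km/s


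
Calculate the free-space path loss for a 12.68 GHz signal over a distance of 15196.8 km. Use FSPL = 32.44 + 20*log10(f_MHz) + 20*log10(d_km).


f = 12.68 GHz = 12680.0000 MHz
d = 15196.8 km
FSPL = 32.44 + 20*log10(12680.0000) + 20*log10(15196.8)
FSPL = 32.44 + 82.0624 + 83.6350
FSPL = 198.1374 dB

198.1374 dB


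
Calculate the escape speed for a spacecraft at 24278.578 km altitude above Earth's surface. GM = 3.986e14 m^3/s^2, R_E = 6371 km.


r = 6371.0 + 24278.578 = 30649.5780 km = 3.0649578e+07 m
v_esc = sqrt(2*mu/r) = sqrt(2*3.986e14 / 3.0649578e+07)
v_esc = 5100.0143 m/s = 5.1000 km/s

5.1000 km/s


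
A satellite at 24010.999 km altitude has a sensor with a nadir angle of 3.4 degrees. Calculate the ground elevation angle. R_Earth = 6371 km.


r = R_E + alt = 30381.9990 km
Law of sines in the satellite / Earth-center / ground-point triangle:
  sin(nadir)/R_E = sin(90 + el)/r  =>  cos(el) = (r/R_E)*sin(nadir)
cos(el) = (30381.9990 / 6371.0000) * sin(3.4 deg) = 0.28282
el = arccos(0.28282) = 73.5714 deg
(Earth-central angle = 90 - nadir - el = 13.0286 deg)

73.5714 degrees


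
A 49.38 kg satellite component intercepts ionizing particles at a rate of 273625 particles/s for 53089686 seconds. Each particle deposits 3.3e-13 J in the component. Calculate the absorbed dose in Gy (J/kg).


Total energy deposited = rate * time * E_per
  = 273625 * 53089686 * 3.3e-13 = 4.7938 J
Dose = E_total / mass = 4.7938 / 49.38
Dose = 0.09707978 Gy

0.0971 Gy


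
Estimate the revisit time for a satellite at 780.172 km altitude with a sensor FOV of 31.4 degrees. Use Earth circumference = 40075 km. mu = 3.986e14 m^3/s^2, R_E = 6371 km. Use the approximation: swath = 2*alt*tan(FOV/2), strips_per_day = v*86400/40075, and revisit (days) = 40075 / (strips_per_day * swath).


swath = 2*780.172*tan(0.2740167) = 438.5929 km
v = sqrt(mu/r) = 7465.8633 m/s = 7.4659 km/s
strips/day = v*86400/40075 = 7.4659*86400/40075 = 16.0961
coverage/day = strips * swath = 16.0961 * 438.5929 = 7059.6287 km
revisit = 40075 / 7059.6287 = 5.6766 days

5.6766 days


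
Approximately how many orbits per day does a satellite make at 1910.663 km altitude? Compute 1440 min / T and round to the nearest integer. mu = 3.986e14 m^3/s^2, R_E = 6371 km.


r = 8.281663e+06 m
T = 2*pi*sqrt(r^3/mu) = 7500.4540 s = 125.0076 min
revs/day = 1440 / 125.0076 = 11.5193
Rounded: 12 revolutions per day

12 revolutions per day


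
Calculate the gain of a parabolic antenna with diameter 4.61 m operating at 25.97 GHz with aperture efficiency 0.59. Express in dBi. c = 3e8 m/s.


lambda = c/f = 3e8 / 2.597e+10 = 0.01155179 m
G = eta*(pi*D/lambda)^2 = 0.59*(pi*4.61/0.01155179)^2
G = 927374.1748 (linear)
G = 10*log10(927374.1748) = 59.6725 dBi

59.6725 dBi


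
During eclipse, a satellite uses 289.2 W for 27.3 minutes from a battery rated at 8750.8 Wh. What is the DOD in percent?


E_used = P * t / 60 = 289.2 * 27.3 / 60 = 131.5860 Wh
DOD = E_used / E_total * 100 = 131.5860 / 8750.8 * 100
DOD = 1.5037 %

1.5037 %


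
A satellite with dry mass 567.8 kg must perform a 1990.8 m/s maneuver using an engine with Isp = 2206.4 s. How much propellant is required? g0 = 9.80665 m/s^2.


ve = Isp * g0 = 2206.4 * 9.80665 = 21637.392560 m/s
mass ratio = exp(dv/ve) = exp(1990.8/21637.392560) = 1.09637292
m_prop = m_dry * (mr - 1) = 567.8 * (1.09637292 - 1)
m_prop = 54.7205 kg

54.7205 kg


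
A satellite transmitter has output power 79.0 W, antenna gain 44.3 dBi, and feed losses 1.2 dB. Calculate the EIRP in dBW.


Pt = 79.0 W = 18.9763 dBW
EIRP = Pt_dBW + Gt - losses = 18.9763 + 44.3 - 1.2 = 62.0763 dBW

62.0763 dBW


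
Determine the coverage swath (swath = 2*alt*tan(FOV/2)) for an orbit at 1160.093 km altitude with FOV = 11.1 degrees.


FOV = 11.1 deg = 0.1937315 rad
swath = 2 * alt * tan(FOV/2) = 2 * 1160.093 * tan(0.09686577)
swath = 2 * 1160.093 * 0.09716988
swath = 225.4522 km

225.4522 km


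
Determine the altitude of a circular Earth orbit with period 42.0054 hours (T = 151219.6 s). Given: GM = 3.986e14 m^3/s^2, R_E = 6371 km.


T = 151219.6 s
r = (mu*T^2/(4*pi^2))^(1/3) = (3.986e14 * 151219.6^2 / (4*pi^2))^(1/3)
r = 6.1347647e+07 m = 61347.6469 km
alt = r - R_E = 61347.6469 - 6371 = 54976.6469 km

54976.6469 km


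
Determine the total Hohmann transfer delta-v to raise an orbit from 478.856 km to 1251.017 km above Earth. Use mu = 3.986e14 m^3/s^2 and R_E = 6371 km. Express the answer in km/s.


r1 = 6849.8560 km = 6.849856e+06 m
r2 = 7622.0170 km = 7.622017e+06 m
dv1 = sqrt(mu/r1)*(sqrt(2*r2/(r1+r2)) - 1) = 200.8633 m/s
dv2 = sqrt(mu/r2)*(1 - sqrt(2*r1/(r1+r2))) = 195.5687 m/s
total dv = |dv1| + |dv2| = 200.8633 + 195.5687 = 396.4320 m/s = 0.396432 km/s

0.3964 km/s


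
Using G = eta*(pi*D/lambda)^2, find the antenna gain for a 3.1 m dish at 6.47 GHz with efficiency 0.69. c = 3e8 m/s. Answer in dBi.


lambda = c/f = 3e8 / 6.47e+09 = 0.04636785 m
G = eta*(pi*D/lambda)^2 = 0.69*(pi*3.1/0.04636785)^2
G = 30439.5534 (linear)
G = 10*log10(30439.5534) = 44.8344 dBi

44.8344 dBi


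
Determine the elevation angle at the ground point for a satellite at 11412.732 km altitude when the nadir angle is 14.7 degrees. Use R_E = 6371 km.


r = R_E + alt = 17783.7320 km
Law of sines in the satellite / Earth-center / ground-point triangle:
  sin(nadir)/R_E = sin(90 + el)/r  =>  cos(el) = (r/R_E)*sin(nadir)
cos(el) = (17783.7320 / 6371.0000) * sin(14.7 deg) = 0.7083289
el = arccos(0.7083289) = 44.9009 deg
(Earth-central angle = 90 - nadir - el = 30.3991 deg)

44.9009 degrees


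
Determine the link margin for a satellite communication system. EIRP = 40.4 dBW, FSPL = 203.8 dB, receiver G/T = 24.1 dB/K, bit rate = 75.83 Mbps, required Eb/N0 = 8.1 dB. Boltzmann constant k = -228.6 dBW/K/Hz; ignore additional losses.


C/N0 = EIRP - FSPL + G/T - k = 40.4 - 203.8 + 24.1 - (-228.6)
C/N0 = 89.3000 dB-Hz
R_b = 75.83 Mbps = 7.583e+07 bps -> 10*log10(R_b) = 78.7984 dB-Hz
Eb/N0 = C/N0 - 10*log10(R_b) = 89.3000 - 78.7984 = 10.5016 dB
Margin = Eb/N0 - Eb/N0_req = 10.5016 - 8.1 = 2.4016 dB (link closes)

2.4016 dB


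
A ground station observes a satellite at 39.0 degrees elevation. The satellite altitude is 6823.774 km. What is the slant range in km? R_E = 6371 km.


h = 6823.774 km, el = 39.0 deg
d = -R_E*sin(el) + sqrt((R_E*sin(el))^2 + 2*R_E*h + h^2)
d = -6371.0000*sin(0.6806784) + sqrt((6371.0000*0.6293204)^2 + 2*6371.0000*6823.774 + 6823.774^2)
d = 8221.2053 km

8221.2053 km


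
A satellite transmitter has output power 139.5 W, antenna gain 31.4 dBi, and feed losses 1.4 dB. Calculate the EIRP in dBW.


Pt = 139.5 W = 21.4457 dBW
EIRP = Pt_dBW + Gt - losses = 21.4457 + 31.4 - 1.4 = 51.4457 dBW

51.4457 dBW
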